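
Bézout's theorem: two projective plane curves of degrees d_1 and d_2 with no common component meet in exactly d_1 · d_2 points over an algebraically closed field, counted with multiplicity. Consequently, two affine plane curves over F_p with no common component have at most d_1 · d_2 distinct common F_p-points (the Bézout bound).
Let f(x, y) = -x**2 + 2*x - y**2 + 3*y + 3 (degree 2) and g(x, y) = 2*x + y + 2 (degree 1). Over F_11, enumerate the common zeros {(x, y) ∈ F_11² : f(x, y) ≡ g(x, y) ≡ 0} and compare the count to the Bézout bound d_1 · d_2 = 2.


Common zeros: {(3, 3), (10, 0)}; count = 2; Bézout bound = 2.

deg(f) = 2, deg(g) = 1, so Bézout bound = 2.
Scan x ∈ F_11. For each x, list the y ∈ F_11 with f(x, y) ≡ 0 and those with g(x, y) ≡ 0 (mod 11); the common zeros in that column are the intersection.
  x = 0: f ≡ 0 at y ∈ ∅; g ≡ 0 at y ∈ {9}; common: ∅.
  x = 1: f ≡ 0 at y ∈ {4, 10}; g ≡ 0 at y ∈ {7}; common: ∅.
  x = 2: f ≡ 0 at y ∈ ∅; g ≡ 0 at y ∈ {5}; common: ∅.
  x = 3: f ≡ 0 at y ∈ {0, 3}; g ≡ 0 at y ∈ {3}; common: {3}.
  x = 4: f ≡ 0 at y ∈ {7}; g ≡ 0 at y ∈ {1}; common: ∅.
  x = 5: f ≡ 0 at y ∈ {5, 9}; g ≡ 0 at y ∈ {10}; common: ∅.
  x = 6: f ≡ 0 at y ∈ ∅; g ≡ 0 at y ∈ {8}; common: ∅.
  x = 7: f ≡ 0 at y ∈ ∅; g ≡ 0 at y ∈ {6}; common: ∅.
  x = 8: f ≡ 0 at y ∈ {5, 9}; g ≡ 0 at y ∈ {4}; common: ∅.
  x = 9: f ≡ 0 at y ∈ {7}; g ≡ 0 at y ∈ {2}; common: ∅.
  x = 10: f ≡ 0 at y ∈ {0, 3}; g ≡ 0 at y ∈ {0}; common: {0}.
Collecting: common zeros = {(3, 3), (10, 0)}, so the count is 2.
Comparison with the Bézout bound: 2 ≤ 2 = deg(f)·deg(g), as expected for curves with no common component (the bound is attained).


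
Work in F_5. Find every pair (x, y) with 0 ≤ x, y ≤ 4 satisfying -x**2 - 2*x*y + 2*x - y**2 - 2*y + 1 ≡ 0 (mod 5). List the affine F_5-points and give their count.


Affine F_5-points: {(1, 2), (1, 4), (2, 2), (3, 3), (3, 4)}; count = 5.

For each of the 25 pairs (x, y) ∈ F_5², evaluate f(x, y) mod 5. Record the zeros.
  x = 0: [0↦1, 1↦3, 2↦3, 3↦1, 4↦2]  zeros at y ∈ ∅
  x = 1: [0↦2, 1↦2, 2↦0, 3↦1, 4↦0]  zeros at y ∈ {2, 4}
  x = 2: [0↦1, 1↦4, 2↦0, 3↦4, 4↦1]  zeros at y ∈ {2}
  x = 3: [0↦3, 1↦4, 2↦3, 3↦0, 4↦0]  zeros at y ∈ {3, 4}
  x = 4: [0↦3, 1↦2, 2↦4, 3↦4, 4↦2]  zeros at y ∈ ∅
Collecting zeros: affine points = {(1, 2), (1, 4), (2, 2), (3, 3), (3, 4)}.
Total count |C(F_5)_aff| = 5.


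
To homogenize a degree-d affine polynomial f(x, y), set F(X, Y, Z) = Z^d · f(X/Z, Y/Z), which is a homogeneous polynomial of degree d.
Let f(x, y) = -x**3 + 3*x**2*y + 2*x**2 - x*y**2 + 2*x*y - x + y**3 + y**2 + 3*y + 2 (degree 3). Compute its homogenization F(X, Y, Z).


F(X, Y, Z) = -X**3 + 3*X**2*Y + 2*X**2*Z - X*Y**2 + 2*X*Y*Z - X*Z**2 + Y**3 + Y**2*Z + 3*Y*Z**2 + 2*Z**3

deg(f) = 3.
Substitute x = X/Z, y = Y/Z into f, then multiply by Z^3.
  monomial -1·x^3·y^0 ↦ -1·X^3·Y^0·Z^0.
  monomial 3·x^2·y^1 ↦ 3·X^2·Y^1·Z^0.
  monomial 2·x^2·y^0 ↦ 2·X^2·Y^0·Z^1.
  monomial -1·x^1·y^2 ↦ -1·X^1·Y^2·Z^0.
  monomial 2·x^1·y^1 ↦ 2·X^1·Y^1·Z^1.
  monomial -1·x^1·y^0 ↦ -1·X^1·Y^0·Z^2.
  monomial 1·x^0·y^3 ↦ 1·X^0·Y^3·Z^0.
  monomial 1·x^0·y^2 ↦ 1·X^0·Y^2·Z^1.
  monomial 3·x^0·y^1 ↦ 3·X^0·Y^1·Z^2.
  monomial 2·x^0·y^0 ↦ 2·X^0·Y^0·Z^3.
Collecting: F(X, Y, Z) = -X**3 + 3*X**2*Y + 2*X**2*Z - X*Y**2 + 2*X*Y*Z - X*Z**2 + Y**3 + Y**2*Z + 3*Y*Z**2 + 2*Z**3.


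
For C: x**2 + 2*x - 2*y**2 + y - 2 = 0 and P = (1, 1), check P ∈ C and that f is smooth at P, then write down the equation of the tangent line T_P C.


Tangent line at P: 4*x - 3*y - 1 = 0.

Step 1: f(1, 1) = 0, so P lies on C.
Step 2: partial derivatives
  f_x(x, y) = 2*x + 2, f_y(x, y) = 1 - 4*y.
  f_x(P) = 4, f_y(P) = -3 (gradient nonzero, so P is smooth).
Step 3: tangent line at P: 4·(x − 1) + -3·(y − 1) = 0.
Expanding: 4*x - 3*y - 1 = 0.


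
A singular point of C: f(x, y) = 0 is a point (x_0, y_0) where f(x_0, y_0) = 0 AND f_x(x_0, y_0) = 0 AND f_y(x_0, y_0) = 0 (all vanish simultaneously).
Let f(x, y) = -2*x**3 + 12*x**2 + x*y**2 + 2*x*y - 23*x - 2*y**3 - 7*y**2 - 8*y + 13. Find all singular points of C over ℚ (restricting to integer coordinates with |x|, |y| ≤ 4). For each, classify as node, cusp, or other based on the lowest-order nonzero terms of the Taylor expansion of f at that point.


Singular points: {(2, -1)}; classification: cusp.

Compute partial derivatives:
  f_x = -6*x**2 + 24*x + y**2 + 2*y - 23.
  f_y = 2*x*y + 2*x - 6*y**2 - 14*y - 8.
Scan x_0 ∈ {−4, ..., 4}. For each x_0, f_y(x_0, y) is a polynomial in y; find its integer roots y ∈ {−4, ..., 4}, then test f_x and f at those candidates.
  x = -4: f_y(-4, y) = -6*y**2 - 22*y - 16; vanishes at y ∈ {-1}. (-4, -1): f_x = -216 ≠ 0.
  x = -3: f_y(-3, y) = -6*y**2 - 20*y - 14; vanishes at y ∈ {-1}. (-3, -1): f_x = -150 ≠ 0.
  x = -2: f_y(-2, y) = -6*y**2 - 18*y - 12; vanishes at y ∈ {-2, -1}. (-2, -2): f_x = -95 ≠ 0; (-2, -1): f_x = -96 ≠ 0.
  x = -1: f_y(-1, y) = -6*y**2 - 16*y - 10; vanishes at y ∈ {-1}. (-1, -1): f_x = -54 ≠ 0.
  x = 0: f_y(0, y) = -6*y**2 - 14*y - 8; vanishes at y ∈ {-1}. (0, -1): f_x = -24 ≠ 0.
  x = 1: f_y(1, y) = -6*y**2 - 12*y - 6; vanishes at y ∈ {-1}. (1, -1): f_x = -6 ≠ 0.
  x = 2: f_y(2, y) = -6*y**2 - 10*y - 4; vanishes at y ∈ {-1}. (2, -1): f_x = 0, f = 0 — SINGULAR.
  x = 3: f_y(3, y) = -6*y**2 - 8*y - 2; vanishes at y ∈ {-1}. (3, -1): f_x = -6 ≠ 0.
  x = 4: f_y(4, y) = -6*y**2 - 6*y; vanishes at y ∈ {-1, 0}. (4, -1): f_x = -24 ≠ 0; (4, 0): f_x = -23 ≠ 0.
Only singular point on the grid: (2, -1).
Classify: substitute x = 2 + u, y = -1 + v and expand: f = -2*u**3 + u*v**2 - 2*v**3 + v**2.
No constant or linear terms (consistent with a singular point). Quadratic part: v**2. Cubic part: -2*u**3 + u*v**2 - 2*v**3.
The quadratic part v**2 is a perfect square, so there is a single (double) tangent line v = 0, i.e. y = -1. Restricting the cubic part to that line (v = 0) leaves -2*u**3 ≠ 0, so f is not divisible by v and the branch is v² ≈ 2*u**3 to lowest order — this is a cusp.
Classification: cusp.


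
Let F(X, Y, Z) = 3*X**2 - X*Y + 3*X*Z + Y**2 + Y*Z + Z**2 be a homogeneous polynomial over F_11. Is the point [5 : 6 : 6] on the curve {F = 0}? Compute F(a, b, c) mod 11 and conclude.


F(5,6,6) ≡ 1 (mod 11); P is NOT on the curve.

Evaluate F(5, 6, 6) term-by-term (mod 11).
  3*X**2 ↦ 3·25·1·1 = 75
  -X*Y ↦ -1·5·6·1 = -30
  3*X*Z ↦ 3·5·1·6 = 90
  Y**2 ↦ 1·1·36·1 = 36
  Y*Z ↦ 1·1·6·6 = 36
  Z**2 ↦ 1·1·1·36 = 36
Sum: F(5, 6, 6) = (75) + (-30) + (90) + (36) + (36) + (36) = 243.
Reducing mod 11: 243 ≡ 1 (mod 11).
Since F(a, b, c) ≡ 1 ≠ 0 (mod 11), P does NOT lie on the curve.


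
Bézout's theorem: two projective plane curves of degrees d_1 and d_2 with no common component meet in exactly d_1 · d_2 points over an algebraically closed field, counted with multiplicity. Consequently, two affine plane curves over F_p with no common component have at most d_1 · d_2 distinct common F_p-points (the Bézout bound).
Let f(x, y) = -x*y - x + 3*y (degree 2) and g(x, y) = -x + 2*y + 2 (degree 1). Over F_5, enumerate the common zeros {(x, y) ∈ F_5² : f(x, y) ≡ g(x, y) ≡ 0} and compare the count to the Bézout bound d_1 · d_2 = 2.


Common zeros: {(4, 1)}; count = 1; Bézout bound = 2.

deg(f) = 2, deg(g) = 1, so Bézout bound = 2.
Scan x ∈ F_5. For each x, list the y ∈ F_5 with f(x, y) ≡ 0 and those with g(x, y) ≡ 0 (mod 5); the common zeros in that column are the intersection.
  x = 0: f ≡ 0 at y ∈ {0}; g ≡ 0 at y ∈ {4}; common: ∅.
  x = 1: f ≡ 0 at y ∈ {3}; g ≡ 0 at y ∈ {2}; common: ∅.
  x = 2: f ≡ 0 at y ∈ {2}; g ≡ 0 at y ∈ {0}; common: ∅.
  x = 3: f ≡ 0 at y ∈ ∅; g ≡ 0 at y ∈ {3}; common: ∅.
  x = 4: f ≡ 0 at y ∈ {1}; g ≡ 0 at y ∈ {1}; common: {1}.
Collecting: common zeros = {(4, 1)}, so the count is 1.
Comparison with the Bézout bound: 1 ≤ 2 = deg(f)·deg(g), as expected for curves with no common component (the affine F_5-count falls short of the bound because intersections may lie at infinity, over extension fields, or carry multiplicity).


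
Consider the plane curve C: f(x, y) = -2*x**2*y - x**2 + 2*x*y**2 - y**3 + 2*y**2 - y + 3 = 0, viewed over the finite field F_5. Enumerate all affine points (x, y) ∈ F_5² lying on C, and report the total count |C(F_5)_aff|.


Affine F_5-points: {(1, 4), (2, 1), (2, 4), (3, 2)}; count = 4.

For each of the 25 pairs (x, y) ∈ F_5², evaluate f(x, y) mod 5. Record the zeros.
  x = 0: [0↦3, 1↦3, 2↦1, 3↦1, 4↦2]  zeros at y ∈ ∅
  x = 1: [0↦2, 1↦2, 2↦4, 3↦2, 4↦0]  zeros at y ∈ {4}
  x = 2: [0↦4, 1↦0, 2↦2, 3↦4, 4↦0]  zeros at y ∈ {1, 4}
  x = 3: [0↦4, 1↦2, 2↦0, 3↦2, 4↦2]  zeros at y ∈ {2}
  x = 4: [0↦2, 1↦3, 2↦3, 3↦1, 4↦1]  zeros at y ∈ ∅
Collecting zeros: affine points = {(1, 4), (2, 1), (2, 4), (3, 2)}.
Total count |C(F_5)_aff| = 4.


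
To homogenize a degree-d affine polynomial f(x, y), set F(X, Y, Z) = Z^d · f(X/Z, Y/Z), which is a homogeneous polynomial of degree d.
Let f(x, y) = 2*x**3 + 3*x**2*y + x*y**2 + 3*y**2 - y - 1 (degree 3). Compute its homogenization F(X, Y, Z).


F(X, Y, Z) = 2*X**3 + 3*X**2*Y + X*Y**2 + 3*Y**2*Z - Y*Z**2 - Z**3

deg(f) = 3.
Substitute x = X/Z, y = Y/Z into f, then multiply by Z^3.
  monomial 2·x^3·y^0 ↦ 2·X^3·Y^0·Z^0.
  monomial 3·x^2·y^1 ↦ 3·X^2·Y^1·Z^0.
  monomial 1·x^1·y^2 ↦ 1·X^1·Y^2·Z^0.
  monomial 3·x^0·y^2 ↦ 3·X^0·Y^2·Z^1.
  monomial -1·x^0·y^1 ↦ -1·X^0·Y^1·Z^2.
  monomial -1·x^0·y^0 ↦ -1·X^0·Y^0·Z^3.
Collecting: F(X, Y, Z) = 2*X**3 + 3*X**2*Y + X*Y**2 + 3*Y**2*Z - Y*Z**2 - Z**3.


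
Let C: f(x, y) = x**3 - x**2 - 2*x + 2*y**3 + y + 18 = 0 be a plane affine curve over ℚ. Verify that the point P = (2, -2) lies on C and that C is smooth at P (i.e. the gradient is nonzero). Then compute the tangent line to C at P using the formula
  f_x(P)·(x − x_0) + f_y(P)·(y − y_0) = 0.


Tangent line at P: 6*x + 25*y + 38 = 0.

Step 1: f(2, -2) = 0, so P lies on C.
Step 2: partial derivatives
  f_x(x, y) = 3*x**2 - 2*x - 2, f_y(x, y) = 6*y**2 + 1.
  f_x(P) = 6, f_y(P) = 25 (gradient nonzero, so P is smooth).
Step 3: tangent line at P: 6·(x − 2) + 25·(y − -2) = 0.
Expanding: 6*x + 25*y + 38 = 0.


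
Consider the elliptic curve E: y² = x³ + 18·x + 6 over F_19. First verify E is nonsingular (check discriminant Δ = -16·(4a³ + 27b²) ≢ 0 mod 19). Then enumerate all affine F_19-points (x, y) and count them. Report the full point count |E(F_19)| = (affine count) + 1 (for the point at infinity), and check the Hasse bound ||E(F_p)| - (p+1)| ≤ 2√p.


Affine points = {(0, 5), (0, 14), (1, 5), (1, 14), (3, 7), (3, 12), (4, 3), (4, 16), (6, 8), (6, 11), (7, 0), (8, 4), (8, 15), (9, 2), (9, 17), (13, 9), (13, 10), (14, 0), (16, 1), (16, 18), (17, 0), (18, 5), (18, 14)}; affine count = 23; |E(F_19)| = 24.

Discriminant check: Δ ∝ 4a³ + 27b² = 4·18³ + 27·6² = 4·5832 + 27·36 ≡ 18 (mod 19). Nonzero ⇒ E is nonsingular.
For each x ∈ F_19, compute rhs = x³ + 18·x + 6 mod 19, then count y ∈ F_19 with y² ≡ rhs.
  x = 0: rhs = 6, matching y values: 5, 14 (2 points).
  x = 1: rhs = 6, matching y values: 5, 14 (2 points).
  x = 2: rhs = 12, matching y values: none (0 points).
  x = 3: rhs = 11, matching y values: 7, 12 (2 points).
  x = 4: rhs = 9, matching y values: 3, 16 (2 points).
  x = 5: rhs = 12, matching y values: none (0 points).
  x = 6: rhs = 7, matching y values: 8, 11 (2 points).
  x = 7: rhs = 0, matching y values: 0 (1 points).
  x = 8: rhs = 16, matching y values: 4, 15 (2 points).
  x = 9: rhs = 4, matching y values: 2, 17 (2 points).
  x = 10: rhs = 8, matching y values: none (0 points).
  x = 11: rhs = 15, matching y values: none (0 points).
  x = 12: rhs = 12, matching y values: none (0 points).
  x = 13: rhs = 5, matching y values: 9, 10 (2 points).
  x = 14: rhs = 0, matching y values: 0 (1 points).
  x = 15: rhs = 3, matching y values: none (0 points).
  x = 16: rhs = 1, matching y values: 1, 18 (2 points).
  x = 17: rhs = 0, matching y values: 0 (1 points).
  x = 18: rhs = 6, matching y values: 5, 14 (2 points).
Total affine count: 23.
Full point count |E(F_19)| = 23 + 1 = 24.
Hasse bound: |24 − (19+1)| = |4| = 4 ≤ 2√19 ≈ 8.7178 ✓.


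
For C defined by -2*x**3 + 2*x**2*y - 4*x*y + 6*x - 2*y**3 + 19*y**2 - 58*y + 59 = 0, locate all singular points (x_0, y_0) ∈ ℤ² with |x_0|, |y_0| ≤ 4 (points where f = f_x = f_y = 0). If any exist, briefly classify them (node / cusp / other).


Singular points: {(1, 3)}; classification: cusp.

Compute partial derivatives:
  f_x = -6*x**2 + 4*x*y - 4*y + 6.
  f_y = 2*x**2 - 4*x - 6*y**2 + 38*y - 58.
Scan x_0 ∈ {−4, ..., 4}. For each x_0, f_y(x_0, y) is a polynomial in y; find its integer roots y ∈ {−4, ..., 4}, then test f_x and f at those candidates.
  x = -4: f_y(-4, y) = -6*y**2 + 38*y - 10; no integer root y with |y| ≤ 4.
  x = -3: f_y(-3, y) = -6*y**2 + 38*y - 28; no integer root y with |y| ≤ 4.
  x = -2: f_y(-2, y) = -6*y**2 + 38*y - 42; no integer root y with |y| ≤ 4.
  x = -1: f_y(-1, y) = -6*y**2 + 38*y - 52; vanishes at y ∈ {2}. (-1, 2): f_x = -16 ≠ 0.
  x = 0: f_y(0, y) = -6*y**2 + 38*y - 58; no integer root y with |y| ≤ 4.
  x = 1: f_y(1, y) = -6*y**2 + 38*y - 60; vanishes at y ∈ {3}. (1, 3): f_x = 0, f = 0 — SINGULAR.
  x = 2: f_y(2, y) = -6*y**2 + 38*y - 58; no integer root y with |y| ≤ 4.
  x = 3: f_y(3, y) = -6*y**2 + 38*y - 52; vanishes at y ∈ {2}. (3, 2): f_x = -32 ≠ 0.
  x = 4: f_y(4, y) = -6*y**2 + 38*y - 42; no integer root y with |y| ≤ 4.
Only singular point on the grid: (1, 3).
Classify: substitute x = 1 + u, y = 3 + v and expand: f = -2*u**3 + 2*u**2*v - 2*v**3 + v**2.
No constant or linear terms (consistent with a singular point). Quadratic part: v**2. Cubic part: -2*u**3 + 2*u**2*v - 2*v**3.
The quadratic part v**2 is a perfect square, so there is a single (double) tangent line v = 0, i.e. y = 3. Restricting the cubic part to that line (v = 0) leaves -2*u**3 ≠ 0, so f is not divisible by v and the branch is v² ≈ 2*u**3 to lowest order — this is a cusp.
Classification: cusp.


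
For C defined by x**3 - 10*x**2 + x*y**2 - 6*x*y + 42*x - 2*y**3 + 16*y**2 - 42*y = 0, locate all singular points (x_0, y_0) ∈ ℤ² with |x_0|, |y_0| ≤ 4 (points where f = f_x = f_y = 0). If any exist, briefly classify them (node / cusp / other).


Singular points: {(3, 3)}; classification: node.

Compute partial derivatives:
  f_x = 3*x**2 - 20*x + y**2 - 6*y + 42.
  f_y = 2*x*y - 6*x - 6*y**2 + 32*y - 42.
Scan x_0 ∈ {−4, ..., 4}. For each x_0, f_y(x_0, y) is a polynomial in y; find its integer roots y ∈ {−4, ..., 4}, then test f_x and f at those candidates.
  x = -4: f_y(-4, y) = -6*y**2 + 24*y - 18; vanishes at y ∈ {1, 3}. (-4, 1): f_x = 165 ≠ 0; (-4, 3): f_x = 161 ≠ 0.
  x = -3: f_y(-3, y) = -6*y**2 + 26*y - 24; vanishes at y ∈ {3}. (-3, 3): f_x = 120 ≠ 0.
  x = -2: f_y(-2, y) = -6*y**2 + 28*y - 30; vanishes at y ∈ {3}. (-2, 3): f_x = 85 ≠ 0.
  x = -1: f_y(-1, y) = -6*y**2 + 30*y - 36; vanishes at y ∈ {2, 3}. (-1, 2): f_x = 57 ≠ 0; (-1, 3): f_x = 56 ≠ 0.
  x = 0: f_y(0, y) = -6*y**2 + 32*y - 42; vanishes at y ∈ {3}. (0, 3): f_x = 33 ≠ 0.
  x = 1: f_y(1, y) = -6*y**2 + 34*y - 48; vanishes at y ∈ {3}. (1, 3): f_x = 16 ≠ 0.
  x = 2: f_y(2, y) = -6*y**2 + 36*y - 54; vanishes at y ∈ {3}. (2, 3): f_x = 5 ≠ 0.
  x = 3: f_y(3, y) = -6*y**2 + 38*y - 60; vanishes at y ∈ {3}. (3, 3): f_x = 0, f = 0 — SINGULAR.
  x = 4: f_y(4, y) = -6*y**2 + 40*y - 66; vanishes at y ∈ {3}. (4, 3): f_x = 1 ≠ 0.
Only singular point on the grid: (3, 3).
Classify: substitute x = 3 + u, y = 3 + v and expand: f = u**3 - u**2 + u*v**2 - 2*v**3 + v**2.
No constant or linear terms (consistent with a singular point). Quadratic part: -u**2 + v**2. Cubic part: u**3 + u*v**2 - 2*v**3.
The quadratic part v**2 - u**2 = (v − u)(v + u) splits into two distinct linear factors, so there are two distinct tangent lines y − 3 = ±(x − 3) — this is a node (ordinary double point).
Classification: node.


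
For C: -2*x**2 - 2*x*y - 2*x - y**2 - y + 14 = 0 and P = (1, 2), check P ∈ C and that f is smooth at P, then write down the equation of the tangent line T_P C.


Tangent line at P: -10*x - 7*y + 24 = 0.

Step 1: f(1, 2) = 0, so P lies on C.
Step 2: partial derivatives
  f_x(x, y) = -4*x - 2*y - 2, f_y(x, y) = -2*x - 2*y - 1.
  f_x(P) = -10, f_y(P) = -7 (gradient nonzero, so P is smooth).
Step 3: tangent line at P: -10·(x − 1) + -7·(y − 2) = 0.
Expanding: -10*x - 7*y + 24 = 0.


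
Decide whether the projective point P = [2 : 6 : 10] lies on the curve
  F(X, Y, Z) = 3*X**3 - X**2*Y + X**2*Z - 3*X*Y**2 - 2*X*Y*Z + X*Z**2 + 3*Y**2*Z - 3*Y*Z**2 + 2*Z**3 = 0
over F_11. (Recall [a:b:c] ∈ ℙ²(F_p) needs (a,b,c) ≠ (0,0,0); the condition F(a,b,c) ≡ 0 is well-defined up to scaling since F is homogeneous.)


F(2,6,10) ≡ 8 (mod 11); P is NOT on the curve.

Evaluate F(2, 6, 10) term-by-term (mod 11).
  3*X**3 ↦ 3·8·1·1 = 24
  -X**2*Y ↦ -1·4·6·1 = -24
  X**2*Z ↦ 1·4·1·10 = 40
  -3*X*Y**2 ↦ -3·2·36·1 = -216
  -2*X*Y*Z ↦ -2·2·6·10 = -240
  X*Z**2 ↦ 1·2·1·100 = 200
  3*Y**2*Z ↦ 3·1·36·10 = 1080
  -3*Y*Z**2 ↦ -3·1·6·100 = -1800
  2*Z**3 ↦ 2·1·1·1000 = 2000
Sum: F(2, 6, 10) = (24) + (-24) + (40) + (-216) + (-240) + (200) + (1080) + (-1800) + (2000) = 1064.
Reducing mod 11: 1064 ≡ 8 (mod 11).
Since F(a, b, c) ≡ 8 ≠ 0 (mod 11), P does NOT lie on the curve.


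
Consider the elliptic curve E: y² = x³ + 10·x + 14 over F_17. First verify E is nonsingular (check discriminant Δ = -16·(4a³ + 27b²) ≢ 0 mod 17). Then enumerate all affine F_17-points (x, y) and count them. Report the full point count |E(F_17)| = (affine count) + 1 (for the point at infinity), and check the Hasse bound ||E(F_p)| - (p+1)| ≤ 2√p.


Affine points = {(1, 5), (1, 12), (2, 5), (2, 12), (4, 4), (4, 13), (5, 6), (5, 11), (6, 1), (6, 16), (7, 6), (7, 11), (9, 0), (10, 3), (10, 14), (12, 3), (12, 14), (14, 5), (14, 12)}; affine count = 19; |E(F_17)| = 20.

Discriminant check: Δ ∝ 4a³ + 27b² = 4·10³ + 27·14² = 4·1000 + 27·196 ≡ 10 (mod 17). Nonzero ⇒ E is nonsingular.
For each x ∈ F_17, compute rhs = x³ + 10·x + 14 mod 17, then count y ∈ F_17 with y² ≡ rhs.
  x = 0: rhs = 14, matching y values: none (0 points).
  x = 1: rhs = 8, matching y values: 5, 12 (2 points).
  x = 2: rhs = 8, matching y values: 5, 12 (2 points).
  x = 3: rhs = 3, matching y values: none (0 points).
  x = 4: rhs = 16, matching y values: 4, 13 (2 points).
  x = 5: rhs = 2, matching y values: 6, 11 (2 points).
  x = 6: rhs = 1, matching y values: 1, 16 (2 points).
  x = 7: rhs = 2, matching y values: 6, 11 (2 points).
  x = 8: rhs = 11, matching y values: none (0 points).
  x = 9: rhs = 0, matching y values: 0 (1 points).
  x = 10: rhs = 9, matching y values: 3, 14 (2 points).
  x = 11: rhs = 10, matching y values: none (0 points).
  x = 12: rhs = 9, matching y values: 3, 14 (2 points).
  x = 13: rhs = 12, matching y values: none (0 points).
  x = 14: rhs = 8, matching y values: 5, 12 (2 points).
  x = 15: rhs = 3, matching y values: none (0 points).
  x = 16: rhs = 3, matching y values: none (0 points).
Total affine count: 19.
Full point count |E(F_17)| = 19 + 1 = 20.
Hasse bound: |20 − (17+1)| = |2| = 2 ≤ 2√17 ≈ 8.2462 ✓.


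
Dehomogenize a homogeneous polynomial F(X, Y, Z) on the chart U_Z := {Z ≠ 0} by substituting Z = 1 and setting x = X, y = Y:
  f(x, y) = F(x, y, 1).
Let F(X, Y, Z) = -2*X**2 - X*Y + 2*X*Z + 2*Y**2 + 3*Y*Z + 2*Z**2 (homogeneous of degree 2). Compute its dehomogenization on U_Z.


f(x, y) = -2*x**2 - x*y + 2*x + 2*y**2 + 3*y + 2

On U_Z we set Z = 1. Each monomial c·X^i·Y^j·Z^k in F becomes c·x^i·y^j·1^k = c·x^i·y^j.
Substituting Z = 1: F(X, Y, 1) = -2*x**2 - x*y + 2*x + 2*y**2 + 3*y + 2.
Note: deg(f) ≤ deg(F) = 2; strict inequality happens when F is divisible by Z (lost terms).


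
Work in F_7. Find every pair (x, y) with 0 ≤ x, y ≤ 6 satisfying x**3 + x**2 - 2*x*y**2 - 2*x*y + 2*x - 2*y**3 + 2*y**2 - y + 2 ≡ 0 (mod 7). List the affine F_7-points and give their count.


Affine F_7-points: {(0, 4), (0, 5), (0, 6), (1, 5), (3, 6), (5, 5), (6, 0)}; count = 7.

For each of the 49 pairs (x, y) ∈ F_7², evaluate f(x, y) mod 7. Record the zeros.
  x = 0: [0↦2, 1↦1, 2↦6, 3↦5, 4↦0, 5↦0, 6↦0]  zeros at y ∈ {4, 5, 6}
  x = 1: [0↦6, 1↦1, 2↦5, 3↦6, 4↦6, 5↦0, 6↦4]  zeros at y ∈ {5}
  x = 2: [0↦4, 1↦2, 2↦5, 3↦1, 4↦6, 5↦1, 6↦2]  zeros at y ∈ ∅
  x = 3: [0↦2, 1↦3, 2↦5, 3↦3, 4↦6, 5↦2, 6↦0]  zeros at y ∈ {6}
  x = 4: [0↦6, 1↦3, 2↦4, 3↦4, 4↦5, 5↦2, 6↦4]  zeros at y ∈ ∅
  x = 5: [0↦1, 1↦1, 2↦1, 3↦3, 4↦2, 5↦0, 6↦6]  zeros at y ∈ {5}
  x = 6: [0↦0, 1↦3, 2↦2, 3↦6, 4↦3, 5↦2, 6↦5]  zeros at y ∈ {0}
Collecting zeros: affine points = {(0, 4), (0, 5), (0, 6), (1, 5), (3, 6), (5, 5), (6, 0)}.
Total count |C(F_7)_aff| = 7.


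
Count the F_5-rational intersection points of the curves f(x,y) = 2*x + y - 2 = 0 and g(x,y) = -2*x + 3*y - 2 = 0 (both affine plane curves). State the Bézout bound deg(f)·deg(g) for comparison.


Common zeros: {(3, 1)}; count = 1; Bézout bound = 1.

deg(f) = 1, deg(g) = 1, so Bézout bound = 1.
Scan x ∈ F_5. For each x, list the y ∈ F_5 with f(x, y) ≡ 0 and those with g(x, y) ≡ 0 (mod 5); the common zeros in that column are the intersection.
  x = 0: f ≡ 0 at y ∈ {2}; g ≡ 0 at y ∈ {4}; common: ∅.
  x = 1: f ≡ 0 at y ∈ {0}; g ≡ 0 at y ∈ {3}; common: ∅.
  x = 2: f ≡ 0 at y ∈ {3}; g ≡ 0 at y ∈ {2}; common: ∅.
  x = 3: f ≡ 0 at y ∈ {1}; g ≡ 0 at y ∈ {1}; common: {1}.
  x = 4: f ≡ 0 at y ∈ {4}; g ≡ 0 at y ∈ {0}; common: ∅.
Collecting: common zeros = {(3, 1)}, so the count is 1.
Comparison with the Bézout bound: 1 ≤ 1 = deg(f)·deg(g), as expected for curves with no common component (the bound is attained).


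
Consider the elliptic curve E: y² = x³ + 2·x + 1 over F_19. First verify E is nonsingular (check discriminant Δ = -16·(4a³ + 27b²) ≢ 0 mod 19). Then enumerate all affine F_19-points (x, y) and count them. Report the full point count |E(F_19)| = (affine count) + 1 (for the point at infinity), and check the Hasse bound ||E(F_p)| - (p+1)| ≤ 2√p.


Affine points = {(0, 1), (0, 18), (1, 2), (1, 17), (4, 4), (4, 15), (6, 1), (6, 18), (7, 4), (7, 15), (8, 4), (8, 15), (9, 8), (9, 11), (11, 9), (11, 10), (12, 9), (12, 10), (13, 1), (13, 18), (15, 9), (15, 10), (16, 5), (16, 14), (18, 6), (18, 13)}; affine count = 26; |E(F_19)| = 27.

Discriminant check: Δ ∝ 4a³ + 27b² = 4·2³ + 27·1² = 4·8 + 27·1 ≡ 2 (mod 19). Nonzero ⇒ E is nonsingular.
For each x ∈ F_19, compute rhs = x³ + 2·x + 1 mod 19, then count y ∈ F_19 with y² ≡ rhs.
  x = 0: rhs = 1, matching y values: 1, 18 (2 points).
  x = 1: rhs = 4, matching y values: 2, 17 (2 points).
  x = 2: rhs = 13, matching y values: none (0 points).
  x = 3: rhs = 15, matching y values: none (0 points).
  x = 4: rhs = 16, matching y values: 4, 15 (2 points).
  x = 5: rhs = 3, matching y values: none (0 points).
  x = 6: rhs = 1, matching y values: 1, 18 (2 points).
  x = 7: rhs = 16, matching y values: 4, 15 (2 points).
  x = 8: rhs = 16, matching y values: 4, 15 (2 points).
  x = 9: rhs = 7, matching y values: 8, 11 (2 points).
  x = 10: rhs = 14, matching y values: none (0 points).
  x = 11: rhs = 5, matching y values: 9, 10 (2 points).
  x = 12: rhs = 5, matching y values: 9, 10 (2 points).
  x = 13: rhs = 1, matching y values: 1, 18 (2 points).
  x = 14: rhs = 18, matching y values: none (0 points).
  x = 15: rhs = 5, matching y values: 9, 10 (2 points).
  x = 16: rhs = 6, matching y values: 5, 14 (2 points).
  x = 17: rhs = 8, matching y values: none (0 points).
  x = 18: rhs = 17, matching y values: 6, 13 (2 points).
Total affine count: 26.
Full point count |E(F_19)| = 26 + 1 = 27.
Hasse bound: |27 − (19+1)| = |7| = 7 ≤ 2√19 ≈ 8.7178 ✓.


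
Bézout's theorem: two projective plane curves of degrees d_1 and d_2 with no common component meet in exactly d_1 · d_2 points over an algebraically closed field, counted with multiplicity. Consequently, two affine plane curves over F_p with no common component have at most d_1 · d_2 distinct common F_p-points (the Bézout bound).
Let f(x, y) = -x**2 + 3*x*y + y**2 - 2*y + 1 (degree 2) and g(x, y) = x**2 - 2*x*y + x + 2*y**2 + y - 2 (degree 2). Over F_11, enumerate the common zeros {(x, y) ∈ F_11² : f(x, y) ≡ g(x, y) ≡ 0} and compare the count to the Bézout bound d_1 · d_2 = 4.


Common zeros: {(1, 0), (5, 5)}; count = 2; Bézout bound = 4.

deg(f) = 2, deg(g) = 2, so Bézout bound = 4.
Scan x ∈ F_11. For each x, list the y ∈ F_11 with f(x, y) ≡ 0 and those with g(x, y) ≡ 0 (mod 11); the common zeros in that column are the intersection.
  x = 0: f ≡ 0 at y ∈ {1}; g ≡ 0 at y ∈ ∅; common: ∅.
  x = 1: f ≡ 0 at y ∈ {0, 10}; g ≡ 0 at y ∈ {0, 6}; common: {0}.
  x = 2: f ≡ 0 at y ∈ ∅; g ≡ 0 at y ∈ ∅; common: ∅.
  x = 3: f ≡ 0 at y ∈ {1, 3}; g ≡ 0 at y ∈ {4}; common: ∅.
  x = 4: f ≡ 0 at y ∈ ∅; g ≡ 0 at y ∈ {4, 5}; common: ∅.
  x = 5: f ≡ 0 at y ∈ {4, 5}; g ≡ 0 at y ∈ {5}; common: {5}.
  x = 6: f ≡ 0 at y ∈ {3}; g ≡ 0 at y ∈ ∅; common: ∅.
  x = 7: f ≡ 0 at y ∈ {4, 10}; g ≡ 0 at y ∈ {3, 9}; common: ∅.
  x = 8: f ≡ 0 at y ∈ ∅; g ≡ 0 at y ∈ ∅; common: ∅.
  x = 9: f ≡ 0 at y ∈ ∅; g ≡ 0 at y ∈ {0, 3}; common: ∅.
  x = 10: f ≡ 0 at y ∈ {0, 5}; g ≡ 0 at y ∈ {6, 9}; common: ∅.
Collecting: common zeros = {(1, 0), (5, 5)}, so the count is 2.
Comparison with the Bézout bound: 2 ≤ 4 = deg(f)·deg(g), as expected for curves with no common component (the affine F_11-count falls short of the bound because intersections may lie at infinity, over extension fields, or carry multiplicity).


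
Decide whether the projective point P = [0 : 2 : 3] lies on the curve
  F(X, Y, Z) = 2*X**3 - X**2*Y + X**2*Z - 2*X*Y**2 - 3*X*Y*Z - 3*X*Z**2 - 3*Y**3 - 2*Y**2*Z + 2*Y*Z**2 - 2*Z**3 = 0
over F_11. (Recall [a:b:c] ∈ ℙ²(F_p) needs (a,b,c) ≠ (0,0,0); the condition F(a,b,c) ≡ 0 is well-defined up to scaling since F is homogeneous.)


F(0,2,3) ≡ 0 (mod 11); P is on the curve.

Evaluate F(0, 2, 3) term-by-term (mod 11).
  2*X**3 ↦ 2·0·1·1 = 0
  -X**2*Y ↦ -1·0·2·1 = 0
  X**2*Z ↦ 1·0·1·3 = 0
  -2*X*Y**2 ↦ -2·0·4·1 = 0
  -3*X*Y*Z ↦ -3·0·2·3 = 0
  -3*X*Z**2 ↦ -3·0·1·9 = 0
  -3*Y**3 ↦ -3·1·8·1 = -24
  -2*Y**2*Z ↦ -2·1·4·3 = -24
  2*Y*Z**2 ↦ 2·1·2·9 = 36
  -2*Z**3 ↦ -2·1·1·27 = -54
Sum: F(0, 2, 3) = (0) + (0) + (0) + (0) + (0) + (0) + (-24) + (-24) + (36) + (-54) = -66.
Reducing mod 11: -66 ≡ 0 (mod 11).
Since F(a, b, c) ≡ 0 (mod 11), P lies on the curve.


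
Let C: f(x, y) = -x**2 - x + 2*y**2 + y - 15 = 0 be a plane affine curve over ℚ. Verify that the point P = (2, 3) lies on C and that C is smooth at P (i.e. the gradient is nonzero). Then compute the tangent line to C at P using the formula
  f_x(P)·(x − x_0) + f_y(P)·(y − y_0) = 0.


Tangent line at P: -5*x + 13*y - 29 = 0.

Step 1: f(2, 3) = 0, so P lies on C.
Step 2: partial derivatives
  f_x(x, y) = -2*x - 1, f_y(x, y) = 4*y + 1.
  f_x(P) = -5, f_y(P) = 13 (gradient nonzero, so P is smooth).
Step 3: tangent line at P: -5·(x − 2) + 13·(y − 3) = 0.
Expanding: -5*x + 13*y - 29 = 0.


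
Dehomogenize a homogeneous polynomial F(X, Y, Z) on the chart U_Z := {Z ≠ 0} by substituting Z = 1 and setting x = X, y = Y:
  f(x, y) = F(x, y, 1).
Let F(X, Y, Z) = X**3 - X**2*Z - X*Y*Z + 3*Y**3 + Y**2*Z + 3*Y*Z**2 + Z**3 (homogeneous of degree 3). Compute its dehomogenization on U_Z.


f(x, y) = x**3 - x**2 - x*y + 3*y**3 + y**2 + 3*y + 1

On U_Z we set Z = 1. Each monomial c·X^i·Y^j·Z^k in F becomes c·x^i·y^j·1^k = c·x^i·y^j.
Substituting Z = 1: F(X, Y, 1) = x**3 - x**2 - x*y + 3*y**3 + y**2 + 3*y + 1.
Note: deg(f) ≤ deg(F) = 3; strict inequality happens when F is divisible by Z (lost terms).


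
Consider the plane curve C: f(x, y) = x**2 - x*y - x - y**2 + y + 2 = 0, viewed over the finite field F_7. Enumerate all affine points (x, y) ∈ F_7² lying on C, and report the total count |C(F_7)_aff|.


Affine F_7-points: {(0, 2), (0, 6), (1, 3), (1, 4), (3, 2), (3, 3), (4, 0), (4, 4)}; count = 8.

For each of the 49 pairs (x, y) ∈ F_7², evaluate f(x, y) mod 7. Record the zeros.
  x = 0: [0↦2, 1↦2, 2↦0, 3↦3, 4↦4, 5↦3, 6↦0]  zeros at y ∈ {2, 6}
  x = 1: [0↦2, 1↦1, 2↦5, 3↦0, 4↦0, 5↦5, 6↦1]  zeros at y ∈ {3, 4}
  x = 2: [0↦4, 1↦2, 2↦5, 3↦6, 4↦5, 5↦2, 6↦4]  zeros at y ∈ ∅
  x = 3: [0↦1, 1↦5, 2↦0, 3↦0, 4↦5, 5↦1, 6↦2]  zeros at y ∈ {2, 3}
  x = 4: [0↦0, 1↦3, 2↦4, 3↦3, 4↦0, 5↦2, 6↦2]  zeros at y ∈ {0, 4}
  x = 5: [0↦1, 1↦3, 2↦3, 3↦1, 4↦4, 5↦5, 6↦4]  zeros at y ∈ ∅
  x = 6: [0↦4, 1↦5, 2↦4, 3↦1, 4↦3, 5↦3, 6↦1]  zeros at y ∈ ∅
Collecting zeros: affine points = {(0, 2), (0, 6), (1, 3), (1, 4), (3, 2), (3, 3), (4, 0), (4, 4)}.
Total count |C(F_7)_aff| = 8.


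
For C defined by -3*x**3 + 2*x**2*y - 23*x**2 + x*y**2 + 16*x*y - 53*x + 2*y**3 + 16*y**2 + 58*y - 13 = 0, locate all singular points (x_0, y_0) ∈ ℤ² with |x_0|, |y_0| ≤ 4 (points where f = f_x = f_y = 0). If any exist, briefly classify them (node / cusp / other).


Singular points: {(-3, -2)}; classification: cusp.

Compute partial derivatives:
  f_x = -9*x**2 + 4*x*y - 46*x + y**2 + 16*y - 53.
  f_y = 2*x**2 + 2*x*y + 16*x + 6*y**2 + 32*y + 58.
Scan x_0 ∈ {−4, ..., 4}. For each x_0, f_y(x_0, y) is a polynomial in y; find its integer roots y ∈ {−4, ..., 4}, then test f_x and f at those candidates.
  x = -4: f_y(-4, y) = 6*y**2 + 24*y + 26; no integer root y with |y| ≤ 4.
  x = -3: f_y(-3, y) = 6*y**2 + 26*y + 28; vanishes at y ∈ {-2}. (-3, -2): f_x = 0, f = 0 — SINGULAR.
  x = -2: f_y(-2, y) = 6*y**2 + 28*y + 34; no integer root y with |y| ≤ 4.
  x = -1: f_y(-1, y) = 6*y**2 + 30*y + 44; no integer root y with |y| ≤ 4.
  x = 0: f_y(0, y) = 6*y**2 + 32*y + 58; no integer root y with |y| ≤ 4.
  x = 1: f_y(1, y) = 6*y**2 + 34*y + 76; no integer root y with |y| ≤ 4.
  x = 2: f_y(2, y) = 6*y**2 + 36*y + 98; no integer root y with |y| ≤ 4.
  x = 3: f_y(3, y) = 6*y**2 + 38*y + 124; no integer root y with |y| ≤ 4.
  x = 4: f_y(4, y) = 6*y**2 + 40*y + 154; no integer root y with |y| ≤ 4.
Only singular point on the grid: (-3, -2).
Classify: substitute x = -3 + u, y = -2 + v and expand: f = -3*u**3 + 2*u**2*v + u*v**2 + 2*v**3 + v**2.
No constant or linear terms (consistent with a singular point). Quadratic part: v**2. Cubic part: -3*u**3 + 2*u**2*v + u*v**2 + 2*v**3.
The quadratic part v**2 is a perfect square, so there is a single (double) tangent line v = 0, i.e. y = -2. Restricting the cubic part to that line (v = 0) leaves -3*u**3 ≠ 0, so f is not divisible by v and the branch is v² ≈ 3*u**3 to lowest order — this is a cusp.
Classification: cusp.


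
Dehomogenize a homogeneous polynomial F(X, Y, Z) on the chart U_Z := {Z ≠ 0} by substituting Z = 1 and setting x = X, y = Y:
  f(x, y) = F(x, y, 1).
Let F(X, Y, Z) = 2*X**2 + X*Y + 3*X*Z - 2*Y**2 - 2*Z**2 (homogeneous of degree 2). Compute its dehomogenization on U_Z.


f(x, y) = 2*x**2 + x*y + 3*x - 2*y**2 - 2

On U_Z we set Z = 1. Each monomial c·X^i·Y^j·Z^k in F becomes c·x^i·y^j·1^k = c·x^i·y^j.
Substituting Z = 1: F(X, Y, 1) = 2*x**2 + x*y + 3*x - 2*y**2 - 2.
Note: deg(f) ≤ deg(F) = 2; strict inequality happens when F is divisible by Z (lost terms).


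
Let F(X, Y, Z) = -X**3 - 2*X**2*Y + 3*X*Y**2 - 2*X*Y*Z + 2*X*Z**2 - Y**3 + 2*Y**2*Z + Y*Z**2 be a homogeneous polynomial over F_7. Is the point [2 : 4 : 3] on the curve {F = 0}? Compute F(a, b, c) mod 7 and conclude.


F(2,4,3) ≡ 0 (mod 7); P is on the curve.

Evaluate F(2, 4, 3) term-by-term (mod 7).
  -X**3 ↦ -1·8·1·1 = -8
  -2*X**2*Y ↦ -2·4·4·1 = -32
  3*X*Y**2 ↦ 3·2·16·1 = 96
  -2*X*Y*Z ↦ -2·2·4·3 = -48
  2*X*Z**2 ↦ 2·2·1·9 = 36
  -Y**3 ↦ -1·1·64·1 = -64
  2*Y**2*Z ↦ 2·1·16·3 = 96
  Y*Z**2 ↦ 1·1·4·9 = 36
Sum: F(2, 4, 3) = (-8) + (-32) + (96) + (-48) + (36) + (-64) + (96) + (36) = 112.
Reducing mod 7: 112 ≡ 0 (mod 7).
Since F(a, b, c) ≡ 0 (mod 7), P lies on the curve.


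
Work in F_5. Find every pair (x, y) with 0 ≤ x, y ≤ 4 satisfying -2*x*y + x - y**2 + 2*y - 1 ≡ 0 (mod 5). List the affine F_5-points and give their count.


Affine F_5-points: {(0, 1), (1, 0), (3, 2), (3, 4)}; count = 4.

For each of the 25 pairs (x, y) ∈ F_5², evaluate f(x, y) mod 5. Record the zeros.
  x = 0: [0↦4, 1↦0, 2↦4, 3↦1, 4↦1]  zeros at y ∈ {1}
  x = 1: [0↦0, 1↦4, 2↦1, 3↦1, 4↦4]  zeros at y ∈ {0}
  x = 2: [0↦1, 1↦3, 2↦3, 3↦1, 4↦2]  zeros at y ∈ ∅
  x = 3: [0↦2, 1↦2, 2↦0, 3↦1, 4↦0]  zeros at y ∈ {2, 4}
  x = 4: [0↦3, 1↦1, 2↦2, 3↦1, 4↦3]  zeros at y ∈ ∅
Collecting zeros: affine points = {(0, 1), (1, 0), (3, 2), (3, 4)}.
Total count |C(F_5)_aff| = 4.


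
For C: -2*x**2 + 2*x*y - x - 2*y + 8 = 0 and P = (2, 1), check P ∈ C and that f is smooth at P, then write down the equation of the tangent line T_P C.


Tangent line at P: -7*x + 2*y + 12 = 0.

Step 1: f(2, 1) = 0, so P lies on C.
Step 2: partial derivatives
  f_x(x, y) = -4*x + 2*y - 1, f_y(x, y) = 2*x - 2.
  f_x(P) = -7, f_y(P) = 2 (gradient nonzero, so P is smooth).
Step 3: tangent line at P: -7·(x − 2) + 2·(y − 1) = 0.
Expanding: -7*x + 2*y + 12 = 0.


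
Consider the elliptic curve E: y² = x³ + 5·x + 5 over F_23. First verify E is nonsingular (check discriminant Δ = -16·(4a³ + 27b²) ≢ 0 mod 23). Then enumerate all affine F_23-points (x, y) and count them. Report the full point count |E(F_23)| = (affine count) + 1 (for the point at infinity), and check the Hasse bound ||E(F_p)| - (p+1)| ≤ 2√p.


Affine points = {(2, 0), (3, 1), (3, 22), (13, 6), (13, 17), (14, 6), (14, 17), (16, 8), (16, 15), (17, 9), (17, 14), (18, 4), (18, 19), (19, 6), (19, 17), (20, 3), (20, 20)}; affine count = 17; |E(F_23)| = 18.

Discriminant check: Δ ∝ 4a³ + 27b² = 4·5³ + 27·5² = 4·125 + 27·25 ≡ 2 (mod 23). Nonzero ⇒ E is nonsingular.
For each x ∈ F_23, compute rhs = x³ + 5·x + 5 mod 23, then count y ∈ F_23 with y² ≡ rhs.
  x = 0: rhs = 5, matching y values: none (0 points).
  x = 1: rhs = 11, matching y values: none (0 points).
  x = 2: rhs = 0, matching y values: 0 (1 points).
  x = 3: rhs = 1, matching y values: 1, 22 (2 points).
  x = 4: rhs = 20, matching y values: none (0 points).
  x = 5: rhs = 17, matching y values: none (0 points).
  x = 6: rhs = 21, matching y values: none (0 points).
  x = 7: rhs = 15, matching y values: none (0 points).
  x = 8: rhs = 5, matching y values: none (0 points).
  x = 9: rhs = 20, matching y values: none (0 points).
  x = 10: rhs = 20, matching y values: none (0 points).
  x = 11: rhs = 11, matching y values: none (0 points).
  x = 12: rhs = 22, matching y values: none (0 points).
  x = 13: rhs = 13, matching y values: 6, 17 (2 points).
  x = 14: rhs = 13, matching y values: 6, 17 (2 points).
  x = 15: rhs = 5, matching y values: none (0 points).
  x = 16: rhs = 18, matching y values: 8, 15 (2 points).
  x = 17: rhs = 12, matching y values: 9, 14 (2 points).
  x = 18: rhs = 16, matching y values: 4, 19 (2 points).
  x = 19: rhs = 13, matching y values: 6, 17 (2 points).
  x = 20: rhs = 9, matching y values: 3, 20 (2 points).
  x = 21: rhs = 10, matching y values: none (0 points).
  x = 22: rhs = 22, matching y values: none (0 points).
Total affine count: 17.
Full point count |E(F_23)| = 17 + 1 = 18.
Hasse bound: |18 − (23+1)| = |-6| = 6 ≤ 2√23 ≈ 9.5917 ✓.


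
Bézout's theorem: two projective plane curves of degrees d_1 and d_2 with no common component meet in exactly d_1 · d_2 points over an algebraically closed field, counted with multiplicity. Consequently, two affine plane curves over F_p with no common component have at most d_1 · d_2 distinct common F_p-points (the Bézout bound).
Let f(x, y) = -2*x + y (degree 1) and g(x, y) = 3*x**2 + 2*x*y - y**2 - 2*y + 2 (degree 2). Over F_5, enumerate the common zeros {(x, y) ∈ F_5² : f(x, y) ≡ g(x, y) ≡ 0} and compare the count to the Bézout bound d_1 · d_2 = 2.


Common zeros: ∅; count = 0; Bézout bound = 2.

deg(f) = 1, deg(g) = 2, so Bézout bound = 2.
Scan x ∈ F_5. For each x, list the y ∈ F_5 with f(x, y) ≡ 0 and those with g(x, y) ≡ 0 (mod 5); the common zeros in that column are the intersection.
  x = 0: f ≡ 0 at y ∈ {0}; g ≡ 0 at y ∈ ∅; common: ∅.
  x = 1: f ≡ 0 at y ∈ {2}; g ≡ 0 at y ∈ {0}; common: ∅.
  x = 2: f ≡ 0 at y ∈ {4}; g ≡ 0 at y ∈ {1}; common: ∅.
  x = 3: f ≡ 0 at y ∈ {1}; g ≡ 0 at y ∈ ∅; common: ∅.
  x = 4: f ≡ 0 at y ∈ {3}; g ≡ 0 at y ∈ {0, 1}; common: ∅.
Collecting: common zeros = ∅, so the count is 0.
Comparison with the Bézout bound: 0 ≤ 2 = deg(f)·deg(g), as expected for curves with no common component (the affine F_5-count falls short of the bound because intersections may lie at infinity, over extension fields, or carry multiplicity).


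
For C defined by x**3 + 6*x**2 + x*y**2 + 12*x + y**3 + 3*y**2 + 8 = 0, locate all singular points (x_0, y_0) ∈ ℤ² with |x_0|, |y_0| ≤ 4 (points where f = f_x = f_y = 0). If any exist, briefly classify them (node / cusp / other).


Singular points: {(-2, 0)}; classification: cusp.

Compute partial derivatives:
  f_x = 3*x**2 + 12*x + y**2 + 12.
  f_y = 2*x*y + 3*y**2 + 6*y.
Scan x_0 ∈ {−4, ..., 4}. For each x_0, f_y(x_0, y) is a polynomial in y; find its integer roots y ∈ {−4, ..., 4}, then test f_x and f at those candidates.
  x = -4: f_y(-4, y) = 3*y**2 - 2*y; vanishes at y ∈ {0}. (-4, 0): f_x = 12 ≠ 0.
  x = -3: f_y(-3, y) = 3*y**2; vanishes at y ∈ {0}. (-3, 0): f_x = 3 ≠ 0.
  x = -2: f_y(-2, y) = 3*y**2 + 2*y; vanishes at y ∈ {0}. (-2, 0): f_x = 0, f = 0 — SINGULAR.
  x = -1: f_y(-1, y) = 3*y**2 + 4*y; vanishes at y ∈ {0}. (-1, 0): f_x = 3 ≠ 0.
  x = 0: f_y(0, y) = 3*y**2 + 6*y; vanishes at y ∈ {-2, 0}. (0, -2): f_x = 16 ≠ 0; (0, 0): f_x = 12 ≠ 0.
  x = 1: f_y(1, y) = 3*y**2 + 8*y; vanishes at y ∈ {0}. (1, 0): f_x = 27 ≠ 0.
  x = 2: f_y(2, y) = 3*y**2 + 10*y; vanishes at y ∈ {0}. (2, 0): f_x = 48 ≠ 0.
  x = 3: f_y(3, y) = 3*y**2 + 12*y; vanishes at y ∈ {-4, 0}. (3, -4): f_x = 91 ≠ 0; (3, 0): f_x = 75 ≠ 0.
  x = 4: f_y(4, y) = 3*y**2 + 14*y; vanishes at y ∈ {0}. (4, 0): f_x = 108 ≠ 0.
Only singular point on the grid: (-2, 0).
Classify: substitute x = -2 + u, y = 0 + v and expand: f = u**3 + u*v**2 + v**3 + v**2.
No constant or linear terms (consistent with a singular point). Quadratic part: v**2. Cubic part: u**3 + u*v**2 + v**3.
The quadratic part v**2 is a perfect square, so there is a single (double) tangent line v = 0, i.e. y = 0. Restricting the cubic part to that line (v = 0) leaves u**3 ≠ 0, so f is not divisible by v and the branch is v² ≈ -u**3 to lowest order — this is a cusp.
Classification: cusp.


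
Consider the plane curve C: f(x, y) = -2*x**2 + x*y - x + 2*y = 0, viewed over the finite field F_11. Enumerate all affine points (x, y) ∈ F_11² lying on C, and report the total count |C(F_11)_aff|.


Affine F_11-points: {(0, 0), (1, 1), (2, 8), (3, 2), (4, 6), (5, 0), (6, 7), (7, 8), (8, 7), (10, 1)}; count = 10.

For each of the 121 pairs (x, y) ∈ F_11², evaluate f(x, y) mod 11. Record the zeros.
  x = 0: [0↦0, 1↦2, 2↦4, 3↦6, 4↦8, 5↦10, 6↦1, 7↦3, 8↦5, 9↦7, 10↦9]  zeros at y ∈ {0}
  x = 1: [0↦8, 1↦0, 2↦3, 3↦6, 4↦9, 5↦1, 6↦4, 7↦7, 8↦10, 9↦2, 10↦5]  zeros at y ∈ {1}
  x = 2: [0↦1, 1↦5, 2↦9, 3↦2, 4↦6, 5↦10, 6↦3, 7↦7, 8↦0, 9↦4, 10↦8]  zeros at y ∈ {8}
  x = 3: [0↦1, 1↦6, 2↦0, 3↦5, 4↦10, 5↦4, 6↦9, 7↦3, 8↦8, 9↦2, 10↦7]  zeros at y ∈ {2}
  x = 4: [0↦8, 1↦3, 2↦9, 3↦4, 4↦10, 5↦5, 6↦0, 7↦6, 8↦1, 9↦7, 10↦2]  zeros at y ∈ {6}
  x = 5: [0↦0, 1↦7, 2↦3, 3↦10, 4↦6, 5↦2, 6↦9, 7↦5, 8↦1, 9↦8, 10↦4]  zeros at y ∈ {0}
  x = 6: [0↦10, 1↦7, 2↦4, 3↦1, 4↦9, 5↦6, 6↦3, 7↦0, 8↦8, 9↦5, 10↦2]  zeros at y ∈ {7}
  x = 7: [0↦5, 1↦3, 2↦1, 3↦10, 4↦8, 5↦6, 6↦4, 7↦2, 8↦0, 9↦9, 10↦7]  zeros at y ∈ {8}
  x = 8: [0↦7, 1↦6, 2↦5, 3↦4, 4↦3, 5↦2, 6↦1, 7↦0, 8↦10, 9↦9, 10↦8]  zeros at y ∈ {7}
  x = 9: [0↦5, 1↦5, 2↦5, 3↦5, 4↦5, 5↦5, 6↦5, 7↦5, 8↦5, 9↦5, 10↦5]  zeros at y ∈ ∅
  x = 10: [0↦10, 1↦0, 2↦1, 3↦2, 4↦3, 5↦4, 6↦5, 7↦6, 8↦7, 9↦8, 10↦9]  zeros at y ∈ {1}
Collecting zeros: affine points = {(0, 0), (1, 1), (2, 8), (3, 2), (4, 6), (5, 0), (6, 7), (7, 8), (8, 7), (10, 1)}.
Total count |C(F_11)_aff| = 10.
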